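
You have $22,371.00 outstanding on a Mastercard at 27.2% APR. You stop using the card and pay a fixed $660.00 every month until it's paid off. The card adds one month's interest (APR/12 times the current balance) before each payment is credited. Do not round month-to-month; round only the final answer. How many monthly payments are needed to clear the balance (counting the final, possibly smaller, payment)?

66 months

Monthly rate r = 27.2%/12 = 2.26667% = 0.0226667.
Recurrence: B ← B·(1+r) − $660.00.
Month 1: interest $507.08; balance after payment $22,218.08.
Month 2: interest $503.61; balance after payment $22,061.69.
Closed form: n = −ln(1 − rB₀/P)/ln(1+r) = −ln(0.2317)/ln(1.02267) ≈ 65.242, so the balance reaches zero during payment 66.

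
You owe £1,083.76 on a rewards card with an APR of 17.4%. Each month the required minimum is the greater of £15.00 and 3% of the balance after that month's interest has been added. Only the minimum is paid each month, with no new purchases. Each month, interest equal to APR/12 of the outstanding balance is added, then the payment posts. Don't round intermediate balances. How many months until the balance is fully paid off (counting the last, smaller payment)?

95 months

Monthly rate r = 17.4%/12 = 1.45% = 0.0145.
While 3% of the post-interest balance exceeds £15.00, each month B ← (B·(1+r))·(1 − 0.03), i.e. B shrinks by the factor (1+r)·0.97 = 0.98406.
This holds for months 1–50. Entering month 51 the balance is £485.43; 3% of the post-interest balance is now below £15.00, so the flat £15.00 minimum applies from here.
From month 51 a fixed £15.00 at rate r clears £485.43 in 45 more payments. Total: 50 + 45 = 95 months.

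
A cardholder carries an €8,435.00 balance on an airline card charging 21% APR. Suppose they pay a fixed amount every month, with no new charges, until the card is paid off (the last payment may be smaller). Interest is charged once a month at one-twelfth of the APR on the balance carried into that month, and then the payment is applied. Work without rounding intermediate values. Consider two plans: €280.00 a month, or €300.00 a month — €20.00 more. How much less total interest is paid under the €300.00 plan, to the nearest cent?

€376.59

Monthly rate r = 21%/12 = 1.75% = 0.0175.
At €280.00/mo: n = ⌈−ln(1 − rB₀/P)/ln(1+r)⌉ = 44 payments (last €49.82); total interest = total paid − €8,435.00 = €3,654.82.
At €300.00/mo: 40 payments (last €13.23); total interest €3,278.23.
Interest saved = €3,654.82 − €3,278.23 = €376.59.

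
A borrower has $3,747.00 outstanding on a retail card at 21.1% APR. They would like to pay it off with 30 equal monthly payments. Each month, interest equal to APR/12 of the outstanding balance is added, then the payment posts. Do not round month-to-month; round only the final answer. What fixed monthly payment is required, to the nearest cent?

$161.80

Monthly rate r = 21.1%/12 = 1.75833% = 0.0175833.
Level-payment amortization: P = B₀·r / (1 − (1+r)^(−n)) = 3747.00·0.0175833 / (1 − 1.01758^(−30)).
Denominator 1 − (1+r)^(−30) = 0.40721058.
P = 65.8848 / 0.40721058 ≈ 161.80.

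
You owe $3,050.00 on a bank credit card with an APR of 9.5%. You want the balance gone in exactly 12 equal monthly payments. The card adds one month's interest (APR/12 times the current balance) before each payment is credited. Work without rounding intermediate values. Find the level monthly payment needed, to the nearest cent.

$267.43

Monthly rate r = 9.5%/12 = 0.791667% = 0.00791667.
Level-payment amortization: P = B₀·r / (1 − (1+r)^(−n)) = 3050.00·0.00791667 / (1 − 1.00792^(−12)).
Denominator 1 − (1+r)^(−12) = 0.0902868339.
P = 24.1458 / 0.0902868339 ≈ 267.43.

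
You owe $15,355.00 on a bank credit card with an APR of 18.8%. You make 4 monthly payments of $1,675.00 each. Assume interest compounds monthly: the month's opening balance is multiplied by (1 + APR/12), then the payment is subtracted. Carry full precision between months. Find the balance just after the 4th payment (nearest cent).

Monthly rate r = 18.8%/12 = 1.56667% = 0.0156667.
Each month: B ← B·(1+r) − $1,675.00.
Month 1: interest $240.56; balance after payment $13,920.56.
Month 2: interest $218.09; balance after payment $12,463.65.
Month 3: interest $195.26; balance after payment $10,983.91.
Month 4: interest $172.08; balance after payment $9,481.00.

$9,481.00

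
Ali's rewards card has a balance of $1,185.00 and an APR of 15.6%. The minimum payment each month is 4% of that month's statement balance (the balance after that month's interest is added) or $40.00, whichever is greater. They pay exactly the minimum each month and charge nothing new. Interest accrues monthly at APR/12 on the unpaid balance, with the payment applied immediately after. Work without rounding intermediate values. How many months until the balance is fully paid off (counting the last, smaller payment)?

Monthly rate r = 15.6%/12 = 1.3% = 0.013.
While 4% of the post-interest balance exceeds $40.00, each month B ← (B·(1+r))·(1 − 0.04), i.e. B shrinks by the factor (1+r)·0.96 = 0.97248.
This holds for months 1–7. Entering month 8 the balance is $974.73; 4% of the post-interest balance is now below $40.00, so the flat $40.00 minimum applies from here.
From month 8 a fixed $40.00 at rate r clears $974.73 in 30 more payments. Total: 7 + 30 = 37 months.

37 months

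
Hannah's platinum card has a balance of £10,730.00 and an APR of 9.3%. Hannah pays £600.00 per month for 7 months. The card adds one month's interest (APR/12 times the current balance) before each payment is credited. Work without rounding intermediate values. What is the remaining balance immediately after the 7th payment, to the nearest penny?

Monthly rate r = 9.3%/12 = 0.775% = 0.00775.
Each month: B ← B·(1+r) − £600.00.
Month 1: interest £83.16; balance after payment £10,213.16.
Month 2: interest £79.15; balance after payment £9,692.31.
Month 3: interest £75.12; balance after payment £9,167.42.
Month 4: interest £71.05; balance after payment £8,638.47.
Month 5: interest £66.95; balance after payment £8,105.42.
Month 6: interest £62.82; balance after payment £7,568.24.
Month 7: interest £58.65; balance after payment £7,026.89.

£7,026.89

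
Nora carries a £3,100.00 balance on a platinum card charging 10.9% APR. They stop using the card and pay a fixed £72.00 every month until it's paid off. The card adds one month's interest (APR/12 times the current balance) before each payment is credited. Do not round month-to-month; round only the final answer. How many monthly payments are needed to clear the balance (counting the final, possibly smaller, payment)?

55 months

Monthly rate r = 10.9%/12 = 0.908333% = 0.00908333.
Recurrence: B ← B·(1+r) − £72.00.
Month 1: interest £28.16; balance after payment £3,056.16.
Month 2: interest £27.76; balance after payment £3,011.92.
Closed form: n = −ln(1 − rB₀/P)/ln(1+r) = −ln(0.60891)/ln(1.00908) ≈ 54.862, so the balance reaches zero during payment 55.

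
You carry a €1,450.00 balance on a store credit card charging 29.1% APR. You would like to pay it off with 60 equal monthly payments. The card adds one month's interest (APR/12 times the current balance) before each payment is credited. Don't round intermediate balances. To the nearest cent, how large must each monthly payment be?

€46.11

Monthly rate r = 29.1%/12 = 2.425% = 0.02425.
Level-payment amortization: P = B₀·r / (1 − (1+r)^(−n)) = 1450.00·0.02425 / (1 − 1.02425^(−60)).
Denominator 1 − (1+r)^(−60) = 0.762512015.
P = 35.1625 / 0.762512015 ≈ 46.11.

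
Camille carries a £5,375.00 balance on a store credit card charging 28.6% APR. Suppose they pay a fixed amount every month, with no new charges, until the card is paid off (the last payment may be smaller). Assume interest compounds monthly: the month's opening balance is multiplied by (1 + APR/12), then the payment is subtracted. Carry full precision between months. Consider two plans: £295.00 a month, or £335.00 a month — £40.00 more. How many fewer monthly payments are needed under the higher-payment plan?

4 fewer payments

Monthly rate r = 28.6%/12 = 2.38333% = 0.0238333.
At £295.00/mo: n = ⌈−ln(1 − rB₀/P)/ln(1+r)⌉ = 25 payments (last £54.57); total interest = total paid − £5,375.00 = £1,759.57.
At £335.00/mo: 21 payments (last £155.16); total interest £1,480.16.
Payments saved = 25 − 21 = 4.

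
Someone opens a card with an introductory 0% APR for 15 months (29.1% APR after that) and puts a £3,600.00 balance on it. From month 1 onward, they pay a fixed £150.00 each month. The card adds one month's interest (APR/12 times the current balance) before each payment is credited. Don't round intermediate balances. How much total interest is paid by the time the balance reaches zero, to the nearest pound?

£192

Promo months 1–15 at r₀ = 0%/12 = 0; months 16+ at r₁ = 29.1%/12 = 0.02425.
After month 15 (no interest yet): B = £3,600.00 − 15·£150.00 = £1,350.00.
Then at r₁ with £150.00/mo: n₂ = −ln(1 − r₁·B/P)/ln(1+r₁) ≈ 10.28 → 11 more payments.
Total paid = 25·£150.00 + £41.76 = £3,791.76; interest = £3,791.76 − £3,600.00 = £191.76.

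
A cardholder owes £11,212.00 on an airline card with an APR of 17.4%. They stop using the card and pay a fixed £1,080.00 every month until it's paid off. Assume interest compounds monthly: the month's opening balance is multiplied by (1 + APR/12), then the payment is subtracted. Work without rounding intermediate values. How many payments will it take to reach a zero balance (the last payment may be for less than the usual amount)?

12 months

Monthly rate r = 17.4%/12 = 1.45% = 0.0145.
Recurrence: B ← B·(1+r) − £1,080.00.
Month 1: interest £162.57; balance after payment £10,294.57.
Month 2: interest £149.27; balance after payment £9,363.85.
Closed form: n = −ln(1 − rB₀/P)/ln(1+r) = −ln(0.84947)/ln(1.0145) ≈ 11.333, so the balance reaches zero during payment 12.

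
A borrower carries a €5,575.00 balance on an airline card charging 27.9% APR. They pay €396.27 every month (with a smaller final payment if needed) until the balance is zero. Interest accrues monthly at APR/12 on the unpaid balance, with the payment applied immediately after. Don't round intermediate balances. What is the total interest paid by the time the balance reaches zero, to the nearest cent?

€1,256.02

Monthly rate r = 27.9%/12 = 2.325% = 0.02325.
Payoff takes n = ⌈−ln(1 − rB₀/P)/ln(1+r)⌉ = ⌈17.236⌉ = 18 payments; the last is €94.43.
Total paid = 17·€396.27 + €94.43 = €6,831.02.
Total interest = total paid − principal = €6,831.02 − €5,575.00 = €1,256.02.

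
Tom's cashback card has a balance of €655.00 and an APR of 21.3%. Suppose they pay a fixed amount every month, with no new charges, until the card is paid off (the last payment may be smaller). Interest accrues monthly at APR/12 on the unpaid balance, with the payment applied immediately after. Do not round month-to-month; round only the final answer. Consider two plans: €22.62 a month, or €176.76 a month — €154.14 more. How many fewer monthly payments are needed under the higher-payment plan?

Monthly rate r = 21.3%/12 = 1.775% = 0.01775.
At €22.62/mo: n = ⌈−ln(1 − rB₀/P)/ln(1+r)⌉ = 42 payments (last €0.18); total interest = total paid − €655.00 = €272.60.
At €176.76/mo: 4 payments (last €153.43); total interest €28.71.
Payments saved = 42 − 4 = 38.

38 fewer payments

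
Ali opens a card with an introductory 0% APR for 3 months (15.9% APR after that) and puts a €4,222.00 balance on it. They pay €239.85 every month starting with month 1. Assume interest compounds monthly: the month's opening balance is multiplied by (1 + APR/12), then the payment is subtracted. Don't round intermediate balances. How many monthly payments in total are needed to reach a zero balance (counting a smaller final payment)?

20 months

Promo months 1–3 at r₀ = 0%/12 = 0; months 4+ at r₁ = 15.9%/12 = 0.01325.
After month 3 (no interest yet): B = €4,222.00 − 3·€239.85 = €3,502.45.
Then at r₁ with €239.85/mo: n₂ = −ln(1 − r₁·B/P)/ln(1+r₁) ≈ 16.34 → 17 more payments.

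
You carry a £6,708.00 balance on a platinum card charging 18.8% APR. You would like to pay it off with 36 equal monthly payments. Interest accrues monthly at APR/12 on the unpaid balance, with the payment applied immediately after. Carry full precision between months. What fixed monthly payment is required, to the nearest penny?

£245.21

Monthly rate r = 18.8%/12 = 1.56667% = 0.0156667.
Level-payment amortization: P = B₀·r / (1 − (1+r)^(−n)) = 6708.00·0.0156667 / (1 − 1.01567^(−36)).
Denominator 1 − (1+r)^(−36) = 0.428578183.
P = 105.092 / 0.428578183 ≈ 245.21.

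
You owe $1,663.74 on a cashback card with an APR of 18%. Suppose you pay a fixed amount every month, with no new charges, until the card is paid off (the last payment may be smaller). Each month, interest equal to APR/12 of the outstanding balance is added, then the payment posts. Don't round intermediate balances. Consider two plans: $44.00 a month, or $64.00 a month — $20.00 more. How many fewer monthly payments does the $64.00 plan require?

Monthly rate r = 18%/12 = 1.5% = 0.015.
At $44.00/mo: n = ⌈−ln(1 − rB₀/P)/ln(1+r)⌉ = 57 payments (last $10.94); total interest = total paid − $1,663.74 = $811.20.
At $64.00/mo: 34 payments (last $12.42); total interest $460.68.
Payments saved = 57 − 34 = 23.

23 fewer payments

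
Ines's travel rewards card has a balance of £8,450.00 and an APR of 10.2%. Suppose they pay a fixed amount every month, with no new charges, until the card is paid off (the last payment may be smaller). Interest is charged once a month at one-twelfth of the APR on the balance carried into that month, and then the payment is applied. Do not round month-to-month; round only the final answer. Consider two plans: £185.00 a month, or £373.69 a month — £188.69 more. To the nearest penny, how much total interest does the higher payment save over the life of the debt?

Monthly rate r = 10.2%/12 = 0.85% = 0.0085.
At £185.00/mo: n = ⌈−ln(1 − rB₀/P)/ln(1+r)⌉ = 59 payments (last £11.06); total interest = total paid − £8,450.00 = £2,291.06.
At £373.69/mo: 26 payments (last £81.71); total interest £973.96.
Interest saved = £2,291.06 − £973.96 = £1,317.10.

£1,317.10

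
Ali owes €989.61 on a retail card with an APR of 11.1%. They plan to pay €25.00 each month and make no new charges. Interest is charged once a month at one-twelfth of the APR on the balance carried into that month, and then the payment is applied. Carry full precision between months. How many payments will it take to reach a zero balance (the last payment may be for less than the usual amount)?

Monthly rate r = 11.1%/12 = 0.925% = 0.00925.
Recurrence: B ← B·(1+r) − €25.00.
Month 1: interest €9.15; balance after payment €973.76.
Month 2: interest €9.01; balance after payment €957.77.
Closed form: n = −ln(1 − rB₀/P)/ln(1+r) = −ln(0.63384)/ln(1.00925) ≈ 49.520, so the balance reaches zero during payment 50.

50 payments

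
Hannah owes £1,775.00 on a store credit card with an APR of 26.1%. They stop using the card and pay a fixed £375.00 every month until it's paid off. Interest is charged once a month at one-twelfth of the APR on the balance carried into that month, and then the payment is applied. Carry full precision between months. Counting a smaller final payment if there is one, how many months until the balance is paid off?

Monthly rate r = 26.1%/12 = 2.175% = 0.02175.
Recurrence: B ← B·(1+r) − £375.00.
Month 1: interest £38.61; balance after payment £1,438.61.
Month 2: interest £31.29; balance after payment £1,094.90.
Month 3: interest £23.81; balance after payment £743.71.
Month 4: interest £16.18; balance after payment £384.89.
Month 5: interest £8.37; balance after payment £18.26.
Month 6: interest £0.40; balance after payment £0.00.

6 months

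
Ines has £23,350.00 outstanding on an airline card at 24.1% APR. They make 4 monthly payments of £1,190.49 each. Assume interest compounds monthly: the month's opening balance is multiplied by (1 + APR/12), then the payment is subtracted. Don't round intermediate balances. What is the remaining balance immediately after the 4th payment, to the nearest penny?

£20,375.71

Monthly rate r = 24.1%/12 = 2.00833% = 0.0200833.
Each month: B ← B·(1+r) − £1,190.49.
Month 1: interest £468.95; balance after payment £22,628.46.
Month 2: interest £454.45; balance after payment £21,892.42.
Month 3: interest £439.67; balance after payment £21,141.60.
Month 4: interest £424.59; balance after payment £20,375.71.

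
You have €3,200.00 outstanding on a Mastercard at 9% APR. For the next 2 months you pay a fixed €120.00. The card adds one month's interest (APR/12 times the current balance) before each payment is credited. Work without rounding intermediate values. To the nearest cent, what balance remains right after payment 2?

€3,007.28

Monthly rate r = 9%/12 = 0.75% = 0.0075.
Each month: B ← B·(1+r) − €120.00.
Month 1: interest €24.00; balance after payment €3,104.00.
Month 2: interest €23.28; balance after payment €3,007.28.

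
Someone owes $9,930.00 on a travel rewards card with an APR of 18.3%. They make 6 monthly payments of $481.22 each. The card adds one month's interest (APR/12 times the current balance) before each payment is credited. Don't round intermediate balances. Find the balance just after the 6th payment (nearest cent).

Monthly rate r = 18.3%/12 = 1.525% = 0.01525.
Each month: B ← B·(1+r) − $481.22.
Month 1: interest $151.43; balance after payment $9,600.21.
Month 2: interest $146.40; balance after payment $9,265.40.
Month 3: interest $141.30; balance after payment $8,925.47.
Month 4: interest $136.11; balance after payment $8,580.37.
Month 5: interest $130.85; balance after payment $8,230.00.
Month 6: interest $125.51; balance after payment $7,874.28.

$7,874.28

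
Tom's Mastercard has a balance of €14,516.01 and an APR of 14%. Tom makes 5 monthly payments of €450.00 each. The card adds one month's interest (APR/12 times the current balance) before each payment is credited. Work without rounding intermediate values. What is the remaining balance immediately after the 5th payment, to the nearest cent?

Monthly rate r = 14%/12 = 1.16667% = 0.0116667.
Each month: B ← B·(1+r) − €450.00.
Month 1: interest €169.35; balance after payment €14,235.36.
Month 2: interest €166.08; balance after payment €13,951.44.
Month 3: interest €162.77; balance after payment €13,664.21.
Month 4: interest €159.42; balance after payment €13,373.63.
Month 5: interest €156.03; balance after payment €13,079.65.

€13,079.65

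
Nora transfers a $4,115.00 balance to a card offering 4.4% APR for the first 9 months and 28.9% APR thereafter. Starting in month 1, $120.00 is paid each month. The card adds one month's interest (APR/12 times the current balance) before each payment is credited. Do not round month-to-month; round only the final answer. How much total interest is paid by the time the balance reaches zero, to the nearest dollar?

$2,027

Promo months 1–9 at r₀ = 4.4%/12 = 0.00366667; months 10+ at r₁ = 28.9%/12 = 0.0240833.
After month 9: iterate B ← B·(1+r₀) − $120.00 for 9 months → $3,156.83.
Then at r₁ with $120.00/mo: n₂ = −ln(1 − r₁·B/P)/ln(1+r₁) ≈ 42.18 → 43 more payments.
Total paid = 51·$120.00 + $22.41 = $6,142.41; interest = $6,142.41 − $4,115.00 = $2,027.41.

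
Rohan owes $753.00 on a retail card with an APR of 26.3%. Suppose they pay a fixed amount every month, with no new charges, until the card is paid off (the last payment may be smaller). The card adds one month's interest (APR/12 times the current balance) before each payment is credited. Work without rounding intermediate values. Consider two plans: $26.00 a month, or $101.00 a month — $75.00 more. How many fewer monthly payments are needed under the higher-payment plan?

Monthly rate r = 26.3%/12 = 2.19167% = 0.0219167.
At $26.00/mo: n = ⌈−ln(1 − rB₀/P)/ln(1+r)⌉ = 47 payments (last $11.91); total interest = total paid − $753.00 = $454.91.
At $101.00/mo: 9 payments (last $23.34); total interest $78.34.
Payments saved = 47 − 9 = 38.

38 fewer payments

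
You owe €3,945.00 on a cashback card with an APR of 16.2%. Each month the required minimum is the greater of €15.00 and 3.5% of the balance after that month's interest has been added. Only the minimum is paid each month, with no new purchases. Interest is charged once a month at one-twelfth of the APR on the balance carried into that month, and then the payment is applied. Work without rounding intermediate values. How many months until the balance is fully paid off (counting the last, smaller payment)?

Monthly rate r = 16.2%/12 = 1.35% = 0.0135.
While 3.5% of the post-interest balance exceeds €15.00, each month B ← (B·(1+r))·(1 − 0.035), i.e. B shrinks by the factor (1+r)·0.965 = 0.97803.
This holds for months 1–101. Entering month 102 the balance is €418.32; 3.5% of the post-interest balance is now below €15.00, so the flat €15.00 minimum applies from here.
From month 102 a fixed €15.00 at rate r clears €418.32 in 36 more payments. Total: 101 + 36 = 137 months.

137 months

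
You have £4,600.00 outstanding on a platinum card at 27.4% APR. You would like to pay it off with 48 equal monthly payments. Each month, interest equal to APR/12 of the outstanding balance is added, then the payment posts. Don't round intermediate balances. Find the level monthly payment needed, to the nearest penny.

Monthly rate r = 27.4%/12 = 2.28333% = 0.0228333.
Level-payment amortization: P = B₀·r / (1 − (1+r)^(−n)) = 4600.00·0.0228333 / (1 − 1.02283^(−48)).
Denominator 1 − (1+r)^(−48) = 0.661650062.
P = 105.033 / 0.661650062 ≈ 158.74.

£158.74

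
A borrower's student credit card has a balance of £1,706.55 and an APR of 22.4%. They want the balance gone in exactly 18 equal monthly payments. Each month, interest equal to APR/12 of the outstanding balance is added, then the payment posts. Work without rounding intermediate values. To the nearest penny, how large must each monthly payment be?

Monthly rate r = 22.4%/12 = 1.86667% = 0.0186667.
Level-payment amortization: P = B₀·r / (1 − (1+r)^(−n)) = 1706.55·0.0186667 / (1 − 1.01867^(−18)).
Denominator 1 − (1+r)^(−18) = 0.283159908.
P = 31.8556 / 0.283159908 ≈ 112.50.

£112.50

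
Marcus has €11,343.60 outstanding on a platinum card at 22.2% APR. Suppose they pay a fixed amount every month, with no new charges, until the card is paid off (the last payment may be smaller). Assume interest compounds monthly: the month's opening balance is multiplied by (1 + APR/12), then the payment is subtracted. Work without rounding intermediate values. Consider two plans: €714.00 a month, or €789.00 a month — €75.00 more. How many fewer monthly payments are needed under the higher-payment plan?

2 fewer payments

Monthly rate r = 22.2%/12 = 1.85% = 0.0185.
At €714.00/mo: n = ⌈−ln(1 − rB₀/P)/ln(1+r)⌉ = 19 payments (last €703.73); total interest = total paid − €11,343.60 = €2,212.13.
At €789.00/mo: 17 payments (last €686.09); total interest €1,966.49.
Payments saved = 19 − 17 = 2.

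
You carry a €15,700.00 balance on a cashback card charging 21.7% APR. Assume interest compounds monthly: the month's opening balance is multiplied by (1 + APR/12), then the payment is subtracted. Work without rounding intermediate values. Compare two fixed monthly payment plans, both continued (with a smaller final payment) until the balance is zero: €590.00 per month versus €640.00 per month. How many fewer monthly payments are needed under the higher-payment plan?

Monthly rate r = 21.7%/12 = 1.80833% = 0.0180833.
At €590.00/mo: n = ⌈−ln(1 − rB₀/P)/ln(1+r)⌉ = 37 payments (last €365.16); total interest = total paid − €15,700.00 = €5,905.16.
At €640.00/mo: 33 payments (last €457.67); total interest €5,237.67.
Payments saved = 37 − 33 = 4.

4 fewer payments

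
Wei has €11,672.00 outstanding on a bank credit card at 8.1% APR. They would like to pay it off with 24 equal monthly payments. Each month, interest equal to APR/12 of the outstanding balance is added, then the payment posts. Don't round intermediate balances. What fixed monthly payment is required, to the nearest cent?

Monthly rate r = 8.1%/12 = 0.675% = 0.00675.
Level-payment amortization: P = B₀·r / (1 − (1+r)^(−n)) = 11672.00·0.00675 / (1 − 1.00675^(−24)).
Denominator 1 − (1+r)^(−24) = 0.149095773.
P = 78.786 / 0.149095773 ≈ 528.43.

€528.43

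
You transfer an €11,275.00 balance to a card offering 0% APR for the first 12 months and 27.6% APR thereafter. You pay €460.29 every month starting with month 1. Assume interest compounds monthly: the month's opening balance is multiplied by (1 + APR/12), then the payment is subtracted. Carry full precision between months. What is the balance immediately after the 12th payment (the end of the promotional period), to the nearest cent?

Promo months 1–12 at r₀ = 0%/12 = 0; months 13+ at r₁ = 27.6%/12 = 0.023.
After month 12 (no interest yet): B = €11,275.00 − 12·€460.29 = €5,751.52.

€5,751.52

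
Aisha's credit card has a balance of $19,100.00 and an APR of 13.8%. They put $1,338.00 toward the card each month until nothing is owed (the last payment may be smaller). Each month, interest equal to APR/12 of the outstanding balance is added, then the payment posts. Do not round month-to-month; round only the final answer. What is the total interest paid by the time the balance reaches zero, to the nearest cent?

Monthly rate r = 13.8%/12 = 1.15% = 0.0115.
Payoff takes n = ⌈−ln(1 − rB₀/P)/ln(1+r)⌉ = ⌈15.683⌉ = 16 payments; the last is $915.07.
Total paid = 15·$1,338.00 + $915.07 = $20,985.07.
Total interest = total paid − principal = $20,985.07 − $19,100.00 = $1,885.07.

$1,885.07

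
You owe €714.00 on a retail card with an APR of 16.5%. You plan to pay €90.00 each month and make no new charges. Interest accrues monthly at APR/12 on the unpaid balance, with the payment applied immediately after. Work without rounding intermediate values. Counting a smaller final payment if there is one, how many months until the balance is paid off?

9 payments

Monthly rate r = 16.5%/12 = 1.375% = 0.01375.
Recurrence: B ← B·(1+r) − €90.00.
Month 1: interest €9.82; balance after payment €633.82.
Month 2: interest €8.71; balance after payment €552.53.
Closed form: n = −ln(1 − rB₀/P)/ln(1+r) = −ln(0.89092)/ln(1.01375) ≈ 8.458, so the balance reaches zero during payment 9.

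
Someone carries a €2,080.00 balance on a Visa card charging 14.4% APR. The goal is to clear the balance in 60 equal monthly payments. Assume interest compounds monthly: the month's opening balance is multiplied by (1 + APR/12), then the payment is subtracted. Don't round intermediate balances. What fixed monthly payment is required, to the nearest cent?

Monthly rate r = 14.4%/12 = 1.2% = 0.012.
Level-payment amortization: P = B₀·r / (1 − (1+r)^(−n)) = 2080.00·0.012 / (1 − 1.012^(−60)).
Denominator 1 − (1+r)^(−60) = 0.51115717.
P = 24.96 / 0.51115717 ≈ 48.83.

€48.83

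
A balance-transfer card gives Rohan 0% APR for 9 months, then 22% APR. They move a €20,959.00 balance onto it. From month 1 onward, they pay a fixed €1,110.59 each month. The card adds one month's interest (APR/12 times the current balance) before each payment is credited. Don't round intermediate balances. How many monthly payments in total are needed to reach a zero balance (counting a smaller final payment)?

20 payments

Promo months 1–9 at r₀ = 0%/12 = 0; months 10+ at r₁ = 22%/12 = 0.0183333.
After month 9 (no interest yet): B = €20,959.00 − 9·€1,110.59 = €10,963.69.
Then at r₁ with €1,110.59/mo: n₂ = −ln(1 − r₁·B/P)/ln(1+r₁) ≈ 10.99 → 11 more payments.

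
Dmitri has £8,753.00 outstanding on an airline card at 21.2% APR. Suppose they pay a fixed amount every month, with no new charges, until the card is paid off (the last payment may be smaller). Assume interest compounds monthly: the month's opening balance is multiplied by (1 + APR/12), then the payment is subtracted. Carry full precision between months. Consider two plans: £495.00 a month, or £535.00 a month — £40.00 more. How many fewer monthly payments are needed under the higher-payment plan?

2 fewer payments

Monthly rate r = 21.2%/12 = 1.76667% = 0.0176667.
At £495.00/mo: n = ⌈−ln(1 − rB₀/P)/ln(1+r)⌉ = 22 payments (last £192.73); total interest = total paid − £8,753.00 = £1,834.73.
At £535.00/mo: 20 payments (last £257.87); total interest £1,669.87.
Payments saved = 22 − 20 = 2.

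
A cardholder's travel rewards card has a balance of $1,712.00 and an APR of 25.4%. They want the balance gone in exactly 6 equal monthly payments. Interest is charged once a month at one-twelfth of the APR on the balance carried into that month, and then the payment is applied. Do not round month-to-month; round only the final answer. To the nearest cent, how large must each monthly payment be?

$306.84

Monthly rate r = 25.4%/12 = 2.11667% = 0.0211667.
Level-payment amortization: P = B₀·r / (1 − (1+r)^(−n)) = 1712.00·0.0211667 / (1 − 1.02117^(−6)).
Denominator 1 − (1+r)^(−6) = 0.118098218.
P = 36.2373 / 0.118098218 ≈ 306.84.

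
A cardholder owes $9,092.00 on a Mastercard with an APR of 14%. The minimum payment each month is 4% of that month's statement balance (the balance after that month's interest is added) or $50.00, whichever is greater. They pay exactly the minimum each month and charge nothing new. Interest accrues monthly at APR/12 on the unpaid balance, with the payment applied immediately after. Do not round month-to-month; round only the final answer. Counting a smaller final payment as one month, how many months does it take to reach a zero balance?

98 months

Monthly rate r = 14%/12 = 1.16667% = 0.0116667.
While 4% of the post-interest balance exceeds $50.00, each month B ← (B·(1+r))·(1 − 0.04), i.e. B shrinks by the factor (1+r)·0.96 = 0.9712.
This holds for months 1–69. Entering month 70 the balance is $1,210.48; 4% of the post-interest balance is now below $50.00, so the flat $50.00 minimum applies from here.
From month 70 a fixed $50.00 at rate r clears $1,210.48 in 29 more payments. Total: 69 + 29 = 98 months.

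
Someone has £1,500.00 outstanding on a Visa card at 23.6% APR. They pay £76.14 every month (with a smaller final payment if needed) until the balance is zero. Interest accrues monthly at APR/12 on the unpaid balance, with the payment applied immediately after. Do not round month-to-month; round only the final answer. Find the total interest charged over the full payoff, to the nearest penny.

Monthly rate r = 23.6%/12 = 1.96667% = 0.0196667.
Payoff takes n = ⌈−ln(1 − rB₀/P)/ln(1+r)⌉ = ⌈25.165⌉ = 26 payments; the last is £12.69.
Total paid = 25·£76.14 + £12.69 = £1,916.19.
Total interest = total paid − principal = £1,916.19 − £1,500.00 = £416.19.

£416.19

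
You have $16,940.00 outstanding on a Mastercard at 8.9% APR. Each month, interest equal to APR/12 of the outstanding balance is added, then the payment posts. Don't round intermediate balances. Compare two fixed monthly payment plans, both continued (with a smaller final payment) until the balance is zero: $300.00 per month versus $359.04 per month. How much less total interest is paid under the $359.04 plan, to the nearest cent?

Monthly rate r = 8.9%/12 = 0.741667% = 0.00741667.
At $300.00/mo: n = ⌈−ln(1 − rB₀/P)/ln(1+r)⌉ = 74 payments (last $131.49); total interest = total paid − $16,940.00 = $5,091.49.
At $359.04/mo: 59 payments (last $102.00); total interest $3,986.32.
Interest saved = $5,091.49 − $3,986.32 = $1,105.17.

$1,105.17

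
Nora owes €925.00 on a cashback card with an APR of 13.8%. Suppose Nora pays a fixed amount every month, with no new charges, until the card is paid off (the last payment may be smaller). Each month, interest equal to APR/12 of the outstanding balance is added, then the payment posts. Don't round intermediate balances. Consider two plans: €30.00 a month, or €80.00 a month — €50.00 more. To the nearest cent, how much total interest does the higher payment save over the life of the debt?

Monthly rate r = 13.8%/12 = 1.15% = 0.0115.
At €30.00/mo: n = ⌈−ln(1 − rB₀/P)/ln(1+r)⌉ = 39 payments (last €8.83); total interest = total paid − €925.00 = €223.83.
At €80.00/mo: 13 payments (last €38.37); total interest €73.37.
Interest saved = €223.83 − €73.37 = €150.46.

€150.46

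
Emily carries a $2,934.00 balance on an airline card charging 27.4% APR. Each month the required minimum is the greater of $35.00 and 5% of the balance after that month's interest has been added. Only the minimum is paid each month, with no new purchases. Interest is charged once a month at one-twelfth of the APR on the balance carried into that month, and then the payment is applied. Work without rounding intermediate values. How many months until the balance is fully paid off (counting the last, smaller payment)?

Monthly rate r = 27.4%/12 = 2.28333% = 0.0228333.
While 5% of the post-interest balance exceeds $35.00, each month B ← (B·(1+r))·(1 − 0.05), i.e. B shrinks by the factor (1+r)·0.95 = 0.97169.
This holds for months 1–51. Entering month 52 the balance is $678.29; 5% of the post-interest balance is now below $35.00, so the flat $35.00 minimum applies from here.
From month 52 a fixed $35.00 at rate r clears $678.29 in 26 more payments. Total: 51 + 26 = 77 months.

77 months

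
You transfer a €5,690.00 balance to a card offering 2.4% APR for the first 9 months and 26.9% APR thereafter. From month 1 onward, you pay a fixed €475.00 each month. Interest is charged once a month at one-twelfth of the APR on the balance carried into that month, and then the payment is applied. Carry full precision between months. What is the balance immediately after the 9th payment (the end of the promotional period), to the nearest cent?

Promo months 1–9 at r₀ = 2.4%/12 = 0.002; months 10+ at r₁ = 26.9%/12 = 0.0224167.
After month 9: iterate B ← B·(1+r₀) − €475.00 for 9 months → €1,483.88.

€1,483.88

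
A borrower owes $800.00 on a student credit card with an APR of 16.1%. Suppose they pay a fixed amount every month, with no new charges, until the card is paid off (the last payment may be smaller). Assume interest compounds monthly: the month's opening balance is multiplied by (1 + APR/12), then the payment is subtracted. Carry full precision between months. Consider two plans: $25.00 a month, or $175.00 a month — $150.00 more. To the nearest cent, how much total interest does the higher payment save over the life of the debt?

Monthly rate r = 16.1%/12 = 1.34167% = 0.0134167.
At $25.00/mo: n = ⌈−ln(1 − rB₀/P)/ln(1+r)⌉ = 43 payments (last $2.26); total interest = total paid − $800.00 = $252.26.
At $175.00/mo: 5 payments (last $131.33); total interest $31.33.
Interest saved = $252.26 − $31.33 = $220.93.

$220.93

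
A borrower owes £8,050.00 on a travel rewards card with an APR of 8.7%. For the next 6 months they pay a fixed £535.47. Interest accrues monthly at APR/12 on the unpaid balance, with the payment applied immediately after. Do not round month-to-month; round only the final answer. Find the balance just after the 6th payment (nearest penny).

Monthly rate r = 8.7%/12 = 0.725% = 0.00725.
Each month: B ← B·(1+r) − £535.47.
Month 1: interest £58.36; balance after payment £7,572.89.
Month 2: interest £54.90; balance after payment £7,092.33.
Month 3: interest £51.42; balance after payment £6,608.28.
Month 4: interest £47.91; balance after payment £6,120.72.
Month 5: interest £44.38; balance after payment £5,629.62.
Month 6: interest £40.81; balance after payment £5,134.97.

£5,134.97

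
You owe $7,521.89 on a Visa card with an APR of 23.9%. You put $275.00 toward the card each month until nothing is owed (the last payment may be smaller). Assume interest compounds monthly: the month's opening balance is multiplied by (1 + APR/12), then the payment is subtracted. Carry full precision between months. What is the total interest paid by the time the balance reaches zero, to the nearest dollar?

Monthly rate r = 23.9%/12 = 1.99167% = 0.0199167.
Payoff takes n = ⌈−ln(1 − rB₀/P)/ln(1+r)⌉ = ⌈39.904⌉ = 40 payments; the last is $248.87.
Total paid = 39·$275.00 + $248.87 = $10,973.87.
Total interest = total paid − principal = $10,973.87 − $7,521.89 = $3,451.98.

$3,452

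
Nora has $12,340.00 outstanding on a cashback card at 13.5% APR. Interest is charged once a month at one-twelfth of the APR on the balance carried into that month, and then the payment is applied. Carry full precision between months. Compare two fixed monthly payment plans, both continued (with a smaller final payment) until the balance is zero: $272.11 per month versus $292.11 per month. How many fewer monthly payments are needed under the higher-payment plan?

6 fewer payments

Monthly rate r = 13.5%/12 = 1.125% = 0.01125.
At $272.11/mo: n = ⌈−ln(1 − rB₀/P)/ln(1+r)⌉ = 64 payments (last $217.30); total interest = total paid − $12,340.00 = $5,020.23.
At $292.11/mo: 58 payments (last $187.38); total interest $4,497.65.
Payments saved = 64 − 58 = 6.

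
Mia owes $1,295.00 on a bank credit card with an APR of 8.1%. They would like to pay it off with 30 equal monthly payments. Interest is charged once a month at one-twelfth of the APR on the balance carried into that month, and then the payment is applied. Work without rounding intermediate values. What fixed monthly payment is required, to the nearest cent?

Monthly rate r = 8.1%/12 = 0.675% = 0.00675.
Level-payment amortization: P = B₀·r / (1 − (1+r)^(−n)) = 1295.00·0.00675 / (1 − 1.00675^(−30)).
Denominator 1 − (1+r)^(−30) = 0.182757673.
P = 8.74125 / 0.182757673 ≈ 47.83.

$47.83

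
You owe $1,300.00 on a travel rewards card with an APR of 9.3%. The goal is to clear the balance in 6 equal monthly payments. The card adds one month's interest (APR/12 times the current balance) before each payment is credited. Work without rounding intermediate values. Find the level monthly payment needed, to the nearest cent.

$222.58

Monthly rate r = 9.3%/12 = 0.775% = 0.00775.
Level-payment amortization: P = B₀·r / (1 − (1+r)^(−n)) = 1300.00·0.00775 / (1 − 1.00775^(−6)).
Denominator 1 − (1+r)^(−6) = 0.045264307.
P = 10.075 / 0.045264307 ≈ 222.58.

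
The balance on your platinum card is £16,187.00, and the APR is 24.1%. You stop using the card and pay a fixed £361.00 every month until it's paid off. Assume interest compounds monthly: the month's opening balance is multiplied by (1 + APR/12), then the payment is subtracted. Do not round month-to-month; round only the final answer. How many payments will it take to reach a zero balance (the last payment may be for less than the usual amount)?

117 payments

Monthly rate r = 24.1%/12 = 2.00833% = 0.0200833.
Recurrence: B ← B·(1+r) − £361.00.
Month 1: interest £325.09; balance after payment £16,151.09.
Month 2: interest £324.37; balance after payment £16,114.46.
Closed form: n = −ln(1 − rB₀/P)/ln(1+r) = −ln(0.099477)/ln(1.02008) ≈ 116.063, so the balance reaches zero during payment 117.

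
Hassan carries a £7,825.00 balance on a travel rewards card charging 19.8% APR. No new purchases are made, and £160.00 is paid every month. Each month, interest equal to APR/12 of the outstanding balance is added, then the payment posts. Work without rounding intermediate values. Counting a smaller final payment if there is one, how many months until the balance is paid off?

Monthly rate r = 19.8%/12 = 1.65% = 0.0165.
Recurrence: B ← B·(1+r) − £160.00.
Month 1: interest £129.11; balance after payment £7,794.11.
Month 2: interest £128.60; balance after payment £7,762.72.
Closed form: n = −ln(1 − rB₀/P)/ln(1+r) = −ln(0.19305)/ln(1.0165) ≈ 100.506, so the balance reaches zero during payment 101.

101 months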